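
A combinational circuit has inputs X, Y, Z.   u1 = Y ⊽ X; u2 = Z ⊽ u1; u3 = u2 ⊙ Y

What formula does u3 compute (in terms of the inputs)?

u1 = Y ⊽ X
u2 = Z ⊽ u1 = Z ⊽ (Y ⊽ X)
u3 = u2 ⊙ Y = (Z ⊽ (Y ⊽ X)) ⊙ Y

(Z ⊽ (Y ⊽ X)) ⊙ Y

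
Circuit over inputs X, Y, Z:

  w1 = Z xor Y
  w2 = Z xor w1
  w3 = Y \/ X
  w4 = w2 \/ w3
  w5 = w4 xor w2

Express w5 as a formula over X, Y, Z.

w1 = Z xor Y
w2 = Z xor w1 = Z xor (Z xor Y)
w3 = Y \/ X
w4 = w2 \/ w3 = (Z xor (Z xor Y)) \/ (Y \/ X)
w5 = w4 xor w2 = ((Z xor (Z xor Y)) \/ (Y \/ X)) xor (Z xor (Z xor Y))

((Z xor (Z xor Y)) \/ (Y \/ X)) xor (Z xor (Z xor Y))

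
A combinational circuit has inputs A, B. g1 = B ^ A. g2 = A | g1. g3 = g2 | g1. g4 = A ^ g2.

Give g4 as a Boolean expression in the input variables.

A ^ (A | (B ^ A))

g1 = B ^ A
g2 = A | g1 = A | (B ^ A)
g4 = A ^ g2 = A ^ (A | (B ^ A))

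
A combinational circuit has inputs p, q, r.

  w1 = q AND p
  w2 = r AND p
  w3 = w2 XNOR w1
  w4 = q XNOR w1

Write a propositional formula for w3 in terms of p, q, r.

w1 = q AND p
w2 = r AND p
w3 = w2 XNOR w1 = (r AND p) XNOR (q AND p)

(r AND p) XNOR (q AND p)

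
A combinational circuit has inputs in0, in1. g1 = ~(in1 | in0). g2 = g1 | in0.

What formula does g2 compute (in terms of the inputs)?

(~(in1 | in0)) | in0

g1 = ~(in1 | in0)
g2 = g1 | in0 = (~(in1 | in0)) | in0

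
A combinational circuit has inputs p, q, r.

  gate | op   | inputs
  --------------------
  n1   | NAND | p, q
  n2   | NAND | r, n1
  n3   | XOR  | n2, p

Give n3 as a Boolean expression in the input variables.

n1 = p NAND q
n2 = r NAND n1 = r NAND (p NAND q)
n3 = n2 XOR p = (r NAND (p NAND q)) XOR p

(r NAND (p NAND q)) XOR p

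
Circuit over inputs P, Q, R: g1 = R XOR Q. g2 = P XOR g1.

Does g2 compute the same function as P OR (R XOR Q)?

No

g1 = R XOR Q
g2 = P XOR g1 = P XOR (R XOR Q)
At P=1, Q=0, R=1: circuit gives 0, formula gives 1.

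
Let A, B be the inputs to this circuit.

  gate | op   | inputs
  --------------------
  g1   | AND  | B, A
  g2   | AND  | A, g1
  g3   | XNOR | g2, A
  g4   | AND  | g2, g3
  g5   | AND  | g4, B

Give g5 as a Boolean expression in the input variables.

g1 = B AND A
g2 = A AND g1 = A AND (B AND A)
g3 = g2 XNOR A = (A AND (B AND A)) XNOR A
g4 = g2 AND g3 = (A AND (B AND A)) AND ((A AND (B AND A)) XNOR A)
g5 = g4 AND B = ((A AND (B AND A)) AND ((A AND (B AND A)) XNOR A)) AND B

((A AND (B AND A)) AND ((A AND (B AND A)) XNOR A)) AND B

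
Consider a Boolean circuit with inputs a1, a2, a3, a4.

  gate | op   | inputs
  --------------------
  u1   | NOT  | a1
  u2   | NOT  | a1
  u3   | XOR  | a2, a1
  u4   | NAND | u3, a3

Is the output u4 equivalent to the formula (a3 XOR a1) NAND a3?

u3 = a2 XOR a1
u4 = u3 NAND a3 = (a2 XOR a1) NAND a3
At a1=0, a2=0, a3=1, a4=0: circuit gives 1, formula gives 0.

No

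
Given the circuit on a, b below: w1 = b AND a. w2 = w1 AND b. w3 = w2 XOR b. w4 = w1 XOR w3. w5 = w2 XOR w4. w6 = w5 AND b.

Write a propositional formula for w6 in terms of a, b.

(((b AND a) AND b) XOR ((b AND a) XOR (((b AND a) AND b) XOR b))) AND b

w1 = b AND a
w2 = w1 AND b = (b AND a) AND b
w3 = w2 XOR b = ((b AND a) AND b) XOR b
w4 = w1 XOR w3 = (b AND a) XOR (((b AND a) AND b) XOR b)
w5 = w2 XOR w4 = ((b AND a) AND b) XOR ((b AND a) XOR (((b AND a) AND b) XOR b))
w6 = w5 AND b = (((b AND a) AND b) XOR ((b AND a) XOR (((b AND a) AND b) XOR b))) AND b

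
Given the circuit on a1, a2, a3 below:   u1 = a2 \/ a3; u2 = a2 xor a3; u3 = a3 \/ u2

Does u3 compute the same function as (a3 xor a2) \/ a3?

u2 = a2 xor a3
u3 = a3 \/ u2 = a3 \/ (a2 xor a3)
At a1=0, a2=0, a3=0: circuit gives 0, formula gives 0.
At a1=0, a2=0, a3=1: circuit gives 1, formula gives 1.
Agrees on all 8 inputs.

Yes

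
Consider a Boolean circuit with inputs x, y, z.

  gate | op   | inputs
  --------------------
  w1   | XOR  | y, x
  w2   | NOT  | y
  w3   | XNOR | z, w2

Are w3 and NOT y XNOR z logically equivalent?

Yes

w2 = NOT y
w3 = z XNOR w2 = z XNOR NOT y
At x=0, y=0, z=0: circuit gives 0, formula gives 0.
At x=0, y=0, z=1: circuit gives 1, formula gives 1.
Agrees on all 8 inputs.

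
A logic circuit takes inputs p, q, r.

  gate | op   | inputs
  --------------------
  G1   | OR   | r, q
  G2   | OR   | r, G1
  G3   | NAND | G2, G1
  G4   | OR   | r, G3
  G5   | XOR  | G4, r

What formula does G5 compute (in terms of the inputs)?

(r OR ((r OR (r OR q)) NAND (r OR q))) XOR r

G1 = r OR q
G2 = r OR G1 = r OR (r OR q)
G3 = G2 NAND G1 = (r OR (r OR q)) NAND (r OR q)
G4 = r OR G3 = r OR ((r OR (r OR q)) NAND (r OR q))
G5 = G4 XOR r = (r OR ((r OR (r OR q)) NAND (r OR q))) XOR r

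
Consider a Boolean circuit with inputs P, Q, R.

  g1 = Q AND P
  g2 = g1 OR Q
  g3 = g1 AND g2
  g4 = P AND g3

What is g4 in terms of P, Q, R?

g1 = Q AND P
g2 = g1 OR Q = (Q AND P) OR Q
g3 = g1 AND g2 = (Q AND P) AND ((Q AND P) OR Q)
g4 = P AND g3 = P AND ((Q AND P) AND ((Q AND P) OR Q))

P AND ((Q AND P) AND ((Q AND P) OR Q))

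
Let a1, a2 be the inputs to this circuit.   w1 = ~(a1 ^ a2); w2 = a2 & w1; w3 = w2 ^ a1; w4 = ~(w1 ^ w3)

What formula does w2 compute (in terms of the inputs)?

w1 = ~(a1 ^ a2)
w2 = a2 & w1 = a2 & (~(a1 ^ a2))

a2 & (~(a1 ^ a2))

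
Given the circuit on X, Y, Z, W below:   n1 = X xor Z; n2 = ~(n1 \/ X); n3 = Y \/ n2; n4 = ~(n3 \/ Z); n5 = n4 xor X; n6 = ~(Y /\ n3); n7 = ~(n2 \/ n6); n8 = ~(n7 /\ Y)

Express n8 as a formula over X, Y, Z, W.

n1 = X xor Z
n2 = ~(n1 \/ X) = ~((X xor Z) \/ X)
n3 = Y \/ n2 = Y \/ (~((X xor Z) \/ X))
n6 = ~(Y /\ n3) = ~(Y /\ (Y \/ (~((X xor Z) \/ X))))
n7 = ~(n2 \/ n6) = ~((~((X xor Z) \/ X)) \/ (~(Y /\ (Y \/ (~((X xor Z) \/ X))))))
n8 = ~(n7 /\ Y) = ~((~((~((X xor Z) \/ X)) \/ (~(Y /\ (Y \/ (~((X xor Z) \/ X))))))) /\ Y)

~((~((~((X xor Z) \/ X)) \/ (~(Y /\ (Y \/ (~((X xor Z) \/ X))))))) /\ Y)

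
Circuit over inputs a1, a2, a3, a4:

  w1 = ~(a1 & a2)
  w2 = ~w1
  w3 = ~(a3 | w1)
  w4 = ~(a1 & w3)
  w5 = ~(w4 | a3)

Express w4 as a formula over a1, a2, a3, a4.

~(a1 & (~(a3 | (~(a1 & a2)))))

w1 = ~(a1 & a2)
w3 = ~(a3 | w1) = ~(a3 | (~(a1 & a2)))
w4 = ~(a1 & w3) = ~(a1 & (~(a3 | (~(a1 & a2)))))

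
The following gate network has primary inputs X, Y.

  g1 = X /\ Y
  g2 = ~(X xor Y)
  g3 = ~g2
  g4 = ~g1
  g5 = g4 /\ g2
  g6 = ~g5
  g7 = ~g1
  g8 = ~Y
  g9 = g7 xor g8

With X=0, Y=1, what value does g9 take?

1

g1 = 0 /\ 1 = 0
g7 = ~0 = 1
g8 = ~1 = 0
g9 = 1 xor 0 = 1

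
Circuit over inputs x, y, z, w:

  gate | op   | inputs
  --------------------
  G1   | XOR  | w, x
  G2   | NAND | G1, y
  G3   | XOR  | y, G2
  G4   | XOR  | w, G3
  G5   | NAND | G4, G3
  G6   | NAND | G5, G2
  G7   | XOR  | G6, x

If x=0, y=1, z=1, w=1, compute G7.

G1 = 1 XOR 0 = 1
G2 = 1 NAND 1 = 0
G3 = 1 XOR 0 = 1
G4 = 1 XOR 1 = 0
G5 = 0 NAND 1 = 1
G6 = 1 NAND 0 = 1
G7 = 1 XOR 0 = 1

1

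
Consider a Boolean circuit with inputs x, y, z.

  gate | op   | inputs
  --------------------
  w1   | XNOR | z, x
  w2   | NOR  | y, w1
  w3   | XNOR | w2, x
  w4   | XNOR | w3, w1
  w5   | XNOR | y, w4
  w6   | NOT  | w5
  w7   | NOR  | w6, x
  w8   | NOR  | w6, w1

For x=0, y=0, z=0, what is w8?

w1 = 0 XNOR 0 = 1
w2 = 0 NOR 1 = 0
w3 = 0 XNOR 0 = 1
w4 = 1 XNOR 1 = 1
w5 = 0 XNOR 1 = 0
w6 = NOT 0 = 1
w8 = 1 NOR 1 = 0

0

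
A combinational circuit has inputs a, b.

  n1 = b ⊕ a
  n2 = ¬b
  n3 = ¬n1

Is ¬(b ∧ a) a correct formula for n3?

No

n1 = b ⊕ a
n3 = ¬n1 = ¬(b ⊕ a)
At a=0, b=1: circuit gives 0, formula gives 1.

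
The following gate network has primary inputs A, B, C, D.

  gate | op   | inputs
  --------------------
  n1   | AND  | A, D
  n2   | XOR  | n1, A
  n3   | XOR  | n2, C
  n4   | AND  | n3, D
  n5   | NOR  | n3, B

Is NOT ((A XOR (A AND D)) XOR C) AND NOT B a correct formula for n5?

n1 = A AND D
n2 = n1 XOR A = (A AND D) XOR A
n3 = n2 XOR C = ((A AND D) XOR A) XOR C
n5 = n3 NOR B = (((A AND D) XOR A) XOR C) NOR B
At A=0, B=0, C=1, D=0: circuit gives 0, formula gives 0.
At A=0, B=0, C=0, D=0: circuit gives 1, formula gives 1.
Agrees on all 16 inputs.

Yes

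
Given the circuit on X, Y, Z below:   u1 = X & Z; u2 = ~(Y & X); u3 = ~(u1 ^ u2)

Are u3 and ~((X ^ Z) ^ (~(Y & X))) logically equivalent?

No

u1 = X & Z
u2 = ~(Y & X)
u3 = ~(u1 ^ u2) = ~((X & Z) ^ (~(Y & X)))
At X=0, Y=0, Z=1: circuit gives 0, formula gives 1.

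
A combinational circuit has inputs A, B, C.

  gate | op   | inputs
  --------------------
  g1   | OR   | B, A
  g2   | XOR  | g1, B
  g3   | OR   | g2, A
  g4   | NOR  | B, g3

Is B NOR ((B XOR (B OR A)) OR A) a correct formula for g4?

Yes

g1 = B OR A
g2 = g1 XOR B = (B OR A) XOR B
g3 = g2 OR A = ((B OR A) XOR B) OR A
g4 = B NOR g3 = B NOR (((B OR A) XOR B) OR A)
At A=0, B=1, C=0: circuit gives 0, formula gives 0.
At A=0, B=0, C=0: circuit gives 1, formula gives 1.
Agrees on all 8 inputs.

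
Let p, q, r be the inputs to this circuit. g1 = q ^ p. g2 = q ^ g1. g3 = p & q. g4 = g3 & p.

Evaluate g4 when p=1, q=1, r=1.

g3 = 1 & 1 = 1
g4 = 1 & 1 = 1

1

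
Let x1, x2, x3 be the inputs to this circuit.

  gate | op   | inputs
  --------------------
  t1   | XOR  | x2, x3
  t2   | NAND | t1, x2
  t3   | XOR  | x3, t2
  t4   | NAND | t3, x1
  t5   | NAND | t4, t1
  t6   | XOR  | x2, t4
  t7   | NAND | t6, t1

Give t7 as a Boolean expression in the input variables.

(x2 XOR ((x3 XOR ((x2 XOR x3) NAND x2)) NAND x1)) NAND (x2 XOR x3)

t1 = x2 XOR x3
t2 = t1 NAND x2 = (x2 XOR x3) NAND x2
t3 = x3 XOR t2 = x3 XOR ((x2 XOR x3) NAND x2)
t4 = t3 NAND x1 = (x3 XOR ((x2 XOR x3) NAND x2)) NAND x1
t6 = x2 XOR t4 = x2 XOR ((x3 XOR ((x2 XOR x3) NAND x2)) NAND x1)
t7 = t6 NAND t1 = (x2 XOR ((x3 XOR ((x2 XOR x3) NAND x2)) NAND x1)) NAND (x2 XOR x3)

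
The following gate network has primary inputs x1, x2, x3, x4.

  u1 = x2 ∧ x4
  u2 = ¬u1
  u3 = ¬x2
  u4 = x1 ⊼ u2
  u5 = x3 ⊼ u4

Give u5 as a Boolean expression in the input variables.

u1 = x2 ∧ x4
u2 = ¬u1 = ¬(x2 ∧ x4)
u4 = x1 ⊼ u2 = x1 ⊼ ¬(x2 ∧ x4)
u5 = x3 ⊼ u4 = x3 ⊼ (x1 ⊼ ¬(x2 ∧ x4))

x3 ⊼ (x1 ⊼ ¬(x2 ∧ x4))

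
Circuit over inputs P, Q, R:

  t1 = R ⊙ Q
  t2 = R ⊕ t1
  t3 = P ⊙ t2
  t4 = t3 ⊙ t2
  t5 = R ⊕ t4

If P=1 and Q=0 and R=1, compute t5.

t1 = 1 ⊙ 0 = 0
t2 = 1 ⊕ 0 = 1
t3 = 1 ⊙ 1 = 1
t4 = 1 ⊙ 1 = 1
t5 = 1 ⊕ 1 = 0

0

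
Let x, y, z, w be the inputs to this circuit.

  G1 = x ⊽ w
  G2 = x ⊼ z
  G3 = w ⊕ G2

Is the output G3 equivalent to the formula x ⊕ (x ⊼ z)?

G2 = x ⊼ z
G3 = w ⊕ G2 = w ⊕ (x ⊼ z)
At x=0, y=0, z=0, w=1: circuit gives 0, formula gives 1.

No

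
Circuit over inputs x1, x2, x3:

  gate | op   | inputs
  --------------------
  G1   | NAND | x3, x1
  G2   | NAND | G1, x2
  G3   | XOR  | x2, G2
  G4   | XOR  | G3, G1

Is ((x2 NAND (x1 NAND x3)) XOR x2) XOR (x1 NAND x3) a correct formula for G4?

Yes

G1 = x3 NAND x1
G2 = G1 NAND x2 = (x3 NAND x1) NAND x2
G3 = x2 XOR G2 = x2 XOR ((x3 NAND x1) NAND x2)
G4 = G3 XOR G1 = (x2 XOR ((x3 NAND x1) NAND x2)) XOR (x3 NAND x1)
At x1=0, x2=0, x3=0: circuit gives 0, formula gives 0.
At x1=1, x2=0, x3=1: circuit gives 1, formula gives 1.
Agrees on all 8 inputs.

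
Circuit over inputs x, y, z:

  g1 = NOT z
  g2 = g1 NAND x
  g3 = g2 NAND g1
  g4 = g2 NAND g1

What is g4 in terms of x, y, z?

g1 = NOT z
g2 = g1 NAND x = NOT z NAND x
g4 = g2 NAND g1 = (NOT z NAND x) NAND NOT z

(NOT z NAND x) NAND NOT z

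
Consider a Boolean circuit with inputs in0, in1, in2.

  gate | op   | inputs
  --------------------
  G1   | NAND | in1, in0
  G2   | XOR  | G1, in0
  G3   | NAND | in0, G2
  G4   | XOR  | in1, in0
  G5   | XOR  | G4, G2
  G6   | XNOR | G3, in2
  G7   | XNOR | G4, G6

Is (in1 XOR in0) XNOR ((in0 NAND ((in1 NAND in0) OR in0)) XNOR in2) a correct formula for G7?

No

G1 = in1 NAND in0
G2 = G1 XOR in0 = (in1 NAND in0) XOR in0
G3 = in0 NAND G2 = in0 NAND ((in1 NAND in0) XOR in0)
G4 = in1 XOR in0
G6 = G3 XNOR in2 = (in0 NAND ((in1 NAND in0) XOR in0)) XNOR in2
G7 = G4 XNOR G6 = (in1 XOR in0) XNOR ((in0 NAND ((in1 NAND in0) XOR in0)) XNOR in2)
At in0=1, in1=0, in2=0: circuit gives 0, formula gives 1.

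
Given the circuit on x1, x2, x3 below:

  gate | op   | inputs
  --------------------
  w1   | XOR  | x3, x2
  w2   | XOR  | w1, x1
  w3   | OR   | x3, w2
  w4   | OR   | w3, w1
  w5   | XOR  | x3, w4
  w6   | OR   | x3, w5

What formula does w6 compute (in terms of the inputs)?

x3 OR (x3 XOR ((x3 OR ((x3 XOR x2) XOR x1)) OR (x3 XOR x2)))

w1 = x3 XOR x2
w2 = w1 XOR x1 = (x3 XOR x2) XOR x1
w3 = x3 OR w2 = x3 OR ((x3 XOR x2) XOR x1)
w4 = w3 OR w1 = (x3 OR ((x3 XOR x2) XOR x1)) OR (x3 XOR x2)
w5 = x3 XOR w4 = x3 XOR ((x3 OR ((x3 XOR x2) XOR x1)) OR (x3 XOR x2))
w6 = x3 OR w5 = x3 OR (x3 XOR ((x3 OR ((x3 XOR x2) XOR x1)) OR (x3 XOR x2)))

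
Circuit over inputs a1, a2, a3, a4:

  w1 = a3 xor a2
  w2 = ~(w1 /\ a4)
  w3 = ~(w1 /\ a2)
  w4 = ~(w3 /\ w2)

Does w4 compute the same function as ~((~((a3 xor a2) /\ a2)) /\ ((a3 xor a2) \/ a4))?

w1 = a3 xor a2
w2 = ~(w1 /\ a4) = ~((a3 xor a2) /\ a4)
w3 = ~(w1 /\ a2) = ~((a3 xor a2) /\ a2)
w4 = ~(w3 /\ w2) = ~((~((a3 xor a2) /\ a2)) /\ (~((a3 xor a2) /\ a4)))
At a1=0, a2=0, a3=0, a4=0: circuit gives 0, formula gives 1.

No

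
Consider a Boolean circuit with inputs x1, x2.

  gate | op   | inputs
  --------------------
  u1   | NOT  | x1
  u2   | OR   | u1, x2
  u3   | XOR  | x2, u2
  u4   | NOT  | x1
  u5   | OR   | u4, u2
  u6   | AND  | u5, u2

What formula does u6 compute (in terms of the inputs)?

(NOT x1 OR (NOT x1 OR x2)) AND (NOT x1 OR x2)

u1 = NOT x1
u2 = u1 OR x2 = NOT x1 OR x2
u4 = NOT x1
u5 = u4 OR u2 = NOT x1 OR (NOT x1 OR x2)
u6 = u5 AND u2 = (NOT x1 OR (NOT x1 OR x2)) AND (NOT x1 OR x2)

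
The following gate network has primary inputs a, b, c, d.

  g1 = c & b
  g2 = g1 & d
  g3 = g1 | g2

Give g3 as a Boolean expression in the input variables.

(c & b) | ((c & b) & d)

g1 = c & b
g2 = g1 & d = (c & b) & d
g3 = g1 | g2 = (c & b) | ((c & b) & d)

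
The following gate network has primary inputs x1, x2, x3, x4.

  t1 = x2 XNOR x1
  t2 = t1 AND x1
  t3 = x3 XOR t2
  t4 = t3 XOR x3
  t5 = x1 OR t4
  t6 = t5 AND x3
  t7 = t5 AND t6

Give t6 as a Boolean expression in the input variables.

t1 = x2 XNOR x1
t2 = t1 AND x1 = (x2 XNOR x1) AND x1
t3 = x3 XOR t2 = x3 XOR ((x2 XNOR x1) AND x1)
t4 = t3 XOR x3 = (x3 XOR ((x2 XNOR x1) AND x1)) XOR x3
t5 = x1 OR t4 = x1 OR ((x3 XOR ((x2 XNOR x1) AND x1)) XOR x3)
t6 = t5 AND x3 = (x1 OR ((x3 XOR ((x2 XNOR x1) AND x1)) XOR x3)) AND x3

(x1 OR ((x3 XOR ((x2 XNOR x1) AND x1)) XOR x3)) AND x3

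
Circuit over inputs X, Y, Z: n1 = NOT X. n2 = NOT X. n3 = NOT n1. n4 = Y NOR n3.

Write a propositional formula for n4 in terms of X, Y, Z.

Y NOR NOT NOT X

n1 = NOT X
n3 = NOT n1 = NOT NOT X
n4 = Y NOR n3 = Y NOR NOT NOT X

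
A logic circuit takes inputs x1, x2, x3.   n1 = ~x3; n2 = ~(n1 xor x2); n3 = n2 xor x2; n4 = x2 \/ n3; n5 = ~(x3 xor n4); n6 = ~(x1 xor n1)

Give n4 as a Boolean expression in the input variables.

n1 = ~x3
n2 = ~(n1 xor x2) = ~(~x3 xor x2)
n3 = n2 xor x2 = (~(~x3 xor x2)) xor x2
n4 = x2 \/ n3 = x2 \/ ((~(~x3 xor x2)) xor x2)

x2 \/ ((~(~x3 xor x2)) xor x2)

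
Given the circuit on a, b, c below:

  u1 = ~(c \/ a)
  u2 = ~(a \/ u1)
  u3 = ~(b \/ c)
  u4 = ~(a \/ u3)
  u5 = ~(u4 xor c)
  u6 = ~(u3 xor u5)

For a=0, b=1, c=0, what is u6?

1

u3 = ~(1 \/ 0) = 0
u4 = ~(0 \/ 0) = 1
u5 = ~(1 xor 0) = 0
u6 = ~(0 xor 0) = 1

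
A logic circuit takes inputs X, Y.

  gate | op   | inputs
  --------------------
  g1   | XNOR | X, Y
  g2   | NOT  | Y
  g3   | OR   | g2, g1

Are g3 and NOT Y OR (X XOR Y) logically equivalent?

g1 = X XNOR Y
g2 = NOT Y
g3 = g2 OR g1 = NOT Y OR (X XNOR Y)
At X=0, Y=1: circuit gives 0, formula gives 1.

No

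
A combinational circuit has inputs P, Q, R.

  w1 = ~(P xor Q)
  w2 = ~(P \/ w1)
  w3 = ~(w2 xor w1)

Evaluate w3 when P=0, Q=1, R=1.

w1 = ~(0 xor 1) = 0
w2 = ~(0 \/ 0) = 1
w3 = ~(1 xor 0) = 0

0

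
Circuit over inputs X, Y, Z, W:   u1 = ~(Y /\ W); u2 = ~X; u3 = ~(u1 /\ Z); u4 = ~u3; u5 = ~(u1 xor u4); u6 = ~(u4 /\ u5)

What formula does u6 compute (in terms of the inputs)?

u1 = ~(Y /\ W)
u3 = ~(u1 /\ Z) = ~((~(Y /\ W)) /\ Z)
u4 = ~u3 = ~(~((~(Y /\ W)) /\ Z))
u5 = ~(u1 xor u4) = ~((~(Y /\ W)) xor ~(~((~(Y /\ W)) /\ Z)))
u6 = ~(u4 /\ u5) = ~(~(~((~(Y /\ W)) /\ Z)) /\ (~((~(Y /\ W)) xor ~(~((~(Y /\ W)) /\ Z)))))

~(~(~((~(Y /\ W)) /\ Z)) /\ (~((~(Y /\ W)) xor ~(~((~(Y /\ W)) /\ Z)))))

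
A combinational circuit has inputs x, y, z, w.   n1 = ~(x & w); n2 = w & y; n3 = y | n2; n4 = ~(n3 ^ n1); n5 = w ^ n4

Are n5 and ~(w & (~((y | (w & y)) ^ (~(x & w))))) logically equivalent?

No

n1 = ~(x & w)
n2 = w & y
n3 = y | n2 = y | (w & y)
n4 = ~(n3 ^ n1) = ~((y | (w & y)) ^ (~(x & w)))
n5 = w ^ n4 = w ^ (~((y | (w & y)) ^ (~(x & w))))
At x=0, y=0, z=0, w=0: circuit gives 0, formula gives 1.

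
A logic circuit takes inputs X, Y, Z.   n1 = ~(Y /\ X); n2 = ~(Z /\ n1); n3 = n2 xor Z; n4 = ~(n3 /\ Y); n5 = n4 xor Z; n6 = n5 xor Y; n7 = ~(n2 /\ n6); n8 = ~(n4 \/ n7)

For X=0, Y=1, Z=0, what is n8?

n1 = ~(1 /\ 0) = 1
n2 = ~(0 /\ 1) = 1
n3 = 1 xor 0 = 1
n4 = ~(1 /\ 1) = 0
n5 = 0 xor 0 = 0
n6 = 0 xor 1 = 1
n7 = ~(1 /\ 1) = 0
n8 = ~(0 \/ 0) = 1

1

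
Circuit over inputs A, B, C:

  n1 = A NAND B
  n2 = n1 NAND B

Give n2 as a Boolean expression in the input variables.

n1 = A NAND B
n2 = n1 NAND B = (A NAND B) NAND B

(A NAND B) NAND B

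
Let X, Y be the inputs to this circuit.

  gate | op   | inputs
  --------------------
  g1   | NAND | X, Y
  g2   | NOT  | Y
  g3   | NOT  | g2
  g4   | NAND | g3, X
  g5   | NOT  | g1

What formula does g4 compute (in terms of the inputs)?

g2 = NOT Y
g3 = NOT g2 = NOT NOT Y
g4 = g3 NAND X = NOT NOT Y NAND X

NOT NOT Y NAND X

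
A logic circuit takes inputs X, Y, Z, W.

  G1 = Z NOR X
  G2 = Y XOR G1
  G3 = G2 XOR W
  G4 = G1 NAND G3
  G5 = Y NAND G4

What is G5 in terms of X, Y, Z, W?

Y NAND ((Z NOR X) NAND ((Y XOR (Z NOR X)) XOR W))

G1 = Z NOR X
G2 = Y XOR G1 = Y XOR (Z NOR X)
G3 = G2 XOR W = (Y XOR (Z NOR X)) XOR W
G4 = G1 NAND G3 = (Z NOR X) NAND ((Y XOR (Z NOR X)) XOR W)
G5 = Y NAND G4 = Y NAND ((Z NOR X) NAND ((Y XOR (Z NOR X)) XOR W))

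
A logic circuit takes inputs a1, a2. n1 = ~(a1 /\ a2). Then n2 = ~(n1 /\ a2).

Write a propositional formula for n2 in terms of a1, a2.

~((~(a1 /\ a2)) /\ a2)

n1 = ~(a1 /\ a2)
n2 = ~(n1 /\ a2) = ~((~(a1 /\ a2)) /\ a2)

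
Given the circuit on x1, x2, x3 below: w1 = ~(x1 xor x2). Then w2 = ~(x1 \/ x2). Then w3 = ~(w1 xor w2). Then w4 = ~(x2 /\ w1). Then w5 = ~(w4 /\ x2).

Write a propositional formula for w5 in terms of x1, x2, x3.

w1 = ~(x1 xor x2)
w4 = ~(x2 /\ w1) = ~(x2 /\ (~(x1 xor x2)))
w5 = ~(w4 /\ x2) = ~((~(x2 /\ (~(x1 xor x2)))) /\ x2)

~((~(x2 /\ (~(x1 xor x2)))) /\ x2)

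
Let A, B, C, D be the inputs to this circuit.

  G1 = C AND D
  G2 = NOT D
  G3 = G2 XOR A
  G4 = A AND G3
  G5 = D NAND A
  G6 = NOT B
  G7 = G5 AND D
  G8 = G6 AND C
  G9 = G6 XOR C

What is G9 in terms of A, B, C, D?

G6 = NOT B
G9 = G6 XOR C = NOT B XOR C

NOT B XOR C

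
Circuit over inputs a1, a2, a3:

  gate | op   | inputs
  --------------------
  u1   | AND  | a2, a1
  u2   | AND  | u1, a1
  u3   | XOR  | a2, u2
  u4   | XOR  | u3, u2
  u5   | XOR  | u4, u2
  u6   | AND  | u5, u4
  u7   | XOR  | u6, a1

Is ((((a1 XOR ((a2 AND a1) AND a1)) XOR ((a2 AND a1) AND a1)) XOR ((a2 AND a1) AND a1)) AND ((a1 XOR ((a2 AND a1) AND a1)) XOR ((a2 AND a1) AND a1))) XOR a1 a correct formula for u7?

No

u1 = a2 AND a1
u2 = u1 AND a1 = (a2 AND a1) AND a1
u3 = a2 XOR u2 = a2 XOR ((a2 AND a1) AND a1)
u4 = u3 XOR u2 = (a2 XOR ((a2 AND a1) AND a1)) XOR ((a2 AND a1) AND a1)
u5 = u4 XOR u2 = ((a2 XOR ((a2 AND a1) AND a1)) XOR ((a2 AND a1) AND a1)) XOR ((a2 AND a1) AND a1)
u6 = u5 AND u4 = (((a2 XOR ((a2 AND a1) AND a1)) XOR ((a2 AND a1) AND a1)) XOR ((a2 AND a1) AND a1)) AND ((a2 XOR ((a2 AND a1) AND a1)) XOR ((a2 AND a1) AND a1))
u7 = u6 XOR a1 = ((((a2 XOR ((a2 AND a1) AND a1)) XOR ((a2 AND a1) AND a1)) XOR ((a2 AND a1) AND a1)) AND ((a2 XOR ((a2 AND a1) AND a1)) XOR ((a2 AND a1) AND a1))) XOR a1
At a1=0, a2=1, a3=0: circuit gives 1, formula gives 0.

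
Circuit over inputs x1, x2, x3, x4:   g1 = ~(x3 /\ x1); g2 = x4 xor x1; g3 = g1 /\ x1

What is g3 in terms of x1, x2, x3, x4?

(~(x3 /\ x1)) /\ x1

g1 = ~(x3 /\ x1)
g3 = g1 /\ x1 = (~(x3 /\ x1)) /\ x1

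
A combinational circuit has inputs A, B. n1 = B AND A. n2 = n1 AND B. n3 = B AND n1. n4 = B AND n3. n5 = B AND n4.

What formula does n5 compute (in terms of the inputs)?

B AND (B AND (B AND (B AND A)))

n1 = B AND A
n3 = B AND n1 = B AND (B AND A)
n4 = B AND n3 = B AND (B AND (B AND A))
n5 = B AND n4 = B AND (B AND (B AND (B AND A)))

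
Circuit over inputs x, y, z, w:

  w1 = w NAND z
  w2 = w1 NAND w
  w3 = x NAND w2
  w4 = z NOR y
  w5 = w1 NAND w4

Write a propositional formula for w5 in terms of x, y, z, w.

(w NAND z) NAND (z NOR y)

w1 = w NAND z
w4 = z NOR y
w5 = w1 NAND w4 = (w NAND z) NAND (z NOR y)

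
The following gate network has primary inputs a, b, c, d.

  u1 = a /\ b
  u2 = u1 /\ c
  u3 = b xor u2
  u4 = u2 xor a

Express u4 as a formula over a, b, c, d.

((a /\ b) /\ c) xor a

u1 = a /\ b
u2 = u1 /\ c = (a /\ b) /\ c
u4 = u2 xor a = ((a /\ b) /\ c) xor a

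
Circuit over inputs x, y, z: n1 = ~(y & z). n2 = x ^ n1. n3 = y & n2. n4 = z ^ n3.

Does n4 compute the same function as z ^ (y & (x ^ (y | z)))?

No

n1 = ~(y & z)
n2 = x ^ n1 = x ^ (~(y & z))
n3 = y & n2 = y & (x ^ (~(y & z)))
n4 = z ^ n3 = z ^ (y & (x ^ (~(y & z))))
At x=0, y=1, z=1: circuit gives 1, formula gives 0.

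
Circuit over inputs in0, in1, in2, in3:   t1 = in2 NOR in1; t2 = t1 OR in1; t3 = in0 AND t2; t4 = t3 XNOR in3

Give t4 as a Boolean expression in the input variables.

(in0 AND ((in2 NOR in1) OR in1)) XNOR in3

t1 = in2 NOR in1
t2 = t1 OR in1 = (in2 NOR in1) OR in1
t3 = in0 AND t2 = in0 AND ((in2 NOR in1) OR in1)
t4 = t3 XNOR in3 = (in0 AND ((in2 NOR in1) OR in1)) XNOR in3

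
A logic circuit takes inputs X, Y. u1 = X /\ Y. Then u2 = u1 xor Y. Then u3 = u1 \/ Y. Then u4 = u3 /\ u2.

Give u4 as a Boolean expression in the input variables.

u1 = X /\ Y
u2 = u1 xor Y = (X /\ Y) xor Y
u3 = u1 \/ Y = (X /\ Y) \/ Y
u4 = u3 /\ u2 = ((X /\ Y) \/ Y) /\ ((X /\ Y) xor Y)

((X /\ Y) \/ Y) /\ ((X /\ Y) xor Y)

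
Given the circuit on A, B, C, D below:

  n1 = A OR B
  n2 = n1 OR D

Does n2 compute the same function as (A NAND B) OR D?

No

n1 = A OR B
n2 = n1 OR D = (A OR B) OR D
At A=0, B=0, C=0, D=0: circuit gives 0, formula gives 1.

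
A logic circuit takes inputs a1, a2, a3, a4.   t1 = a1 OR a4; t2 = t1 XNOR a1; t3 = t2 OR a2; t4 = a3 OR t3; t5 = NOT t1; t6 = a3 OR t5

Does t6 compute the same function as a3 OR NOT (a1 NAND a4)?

t1 = a1 OR a4
t5 = NOT t1 = NOT (a1 OR a4)
t6 = a3 OR t5 = a3 OR NOT (a1 OR a4)
At a1=0, a2=0, a3=0, a4=0: circuit gives 1, formula gives 0.

No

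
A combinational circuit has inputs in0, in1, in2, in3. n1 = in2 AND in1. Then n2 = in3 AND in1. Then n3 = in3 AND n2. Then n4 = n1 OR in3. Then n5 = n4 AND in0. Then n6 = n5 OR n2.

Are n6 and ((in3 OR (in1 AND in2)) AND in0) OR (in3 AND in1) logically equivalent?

Yes

n1 = in2 AND in1
n2 = in3 AND in1
n4 = n1 OR in3 = (in2 AND in1) OR in3
n5 = n4 AND in0 = ((in2 AND in1) OR in3) AND in0
n6 = n5 OR n2 = (((in2 AND in1) OR in3) AND in0) OR (in3 AND in1)
At in0=0, in1=0, in2=0, in3=0: circuit gives 0, formula gives 0.
At in0=0, in1=1, in2=0, in3=1: circuit gives 1, formula gives 1.
Agrees on all 16 inputs.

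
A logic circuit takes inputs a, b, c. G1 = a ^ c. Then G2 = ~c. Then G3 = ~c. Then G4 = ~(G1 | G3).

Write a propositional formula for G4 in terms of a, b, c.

~((a ^ c) | ~c)

G1 = a ^ c
G3 = ~c
G4 = ~(G1 | G3) = ~((a ^ c) | ~c)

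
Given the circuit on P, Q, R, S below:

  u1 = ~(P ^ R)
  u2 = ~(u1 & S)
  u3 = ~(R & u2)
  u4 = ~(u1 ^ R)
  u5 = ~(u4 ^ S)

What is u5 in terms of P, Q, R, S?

~((~((~(P ^ R)) ^ R)) ^ S)

u1 = ~(P ^ R)
u4 = ~(u1 ^ R) = ~((~(P ^ R)) ^ R)
u5 = ~(u4 ^ S) = ~((~((~(P ^ R)) ^ R)) ^ S)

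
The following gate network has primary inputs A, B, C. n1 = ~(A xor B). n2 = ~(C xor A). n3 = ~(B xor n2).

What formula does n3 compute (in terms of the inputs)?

n2 = ~(C xor A)
n3 = ~(B xor n2) = ~(B xor (~(C xor A)))

~(B xor (~(C xor A)))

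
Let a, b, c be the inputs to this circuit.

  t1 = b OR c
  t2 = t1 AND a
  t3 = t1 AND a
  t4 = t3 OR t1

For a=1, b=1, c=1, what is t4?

t1 = 1 OR 1 = 1
t3 = 1 AND 1 = 1
t4 = 1 OR 1 = 1

1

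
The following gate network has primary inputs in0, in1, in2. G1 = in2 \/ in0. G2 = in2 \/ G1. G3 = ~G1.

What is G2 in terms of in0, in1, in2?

in2 \/ (in2 \/ in0)

G1 = in2 \/ in0
G2 = in2 \/ G1 = in2 \/ (in2 \/ in0)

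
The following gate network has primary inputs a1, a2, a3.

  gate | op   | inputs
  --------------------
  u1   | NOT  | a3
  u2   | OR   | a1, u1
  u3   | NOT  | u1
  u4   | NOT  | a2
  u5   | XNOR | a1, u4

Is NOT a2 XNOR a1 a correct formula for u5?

u4 = NOT a2
u5 = a1 XNOR u4 = a1 XNOR NOT a2
At a1=0, a2=0, a3=0: circuit gives 0, formula gives 0.
At a1=0, a2=1, a3=0: circuit gives 1, formula gives 1.
Agrees on all 8 inputs.

Yes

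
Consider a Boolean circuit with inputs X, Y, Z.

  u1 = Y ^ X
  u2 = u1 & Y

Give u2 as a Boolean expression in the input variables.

u1 = Y ^ X
u2 = u1 & Y = (Y ^ X) & Y

(Y ^ X) & Y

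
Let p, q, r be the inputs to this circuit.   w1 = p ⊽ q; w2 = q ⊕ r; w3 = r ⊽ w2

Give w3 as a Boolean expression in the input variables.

r ⊽ (q ⊕ r)

w2 = q ⊕ r
w3 = r ⊽ w2 = r ⊽ (q ⊕ r)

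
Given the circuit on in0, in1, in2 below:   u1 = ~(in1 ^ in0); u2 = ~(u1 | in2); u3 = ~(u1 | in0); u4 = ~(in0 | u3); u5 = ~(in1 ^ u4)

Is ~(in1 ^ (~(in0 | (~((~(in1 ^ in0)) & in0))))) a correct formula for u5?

u1 = ~(in1 ^ in0)
u3 = ~(u1 | in0) = ~((~(in1 ^ in0)) | in0)
u4 = ~(in0 | u3) = ~(in0 | (~((~(in1 ^ in0)) | in0)))
u5 = ~(in1 ^ u4) = ~(in1 ^ (~(in0 | (~((~(in1 ^ in0)) | in0)))))
At in0=0, in1=0, in2=0: circuit gives 0, formula gives 1.

No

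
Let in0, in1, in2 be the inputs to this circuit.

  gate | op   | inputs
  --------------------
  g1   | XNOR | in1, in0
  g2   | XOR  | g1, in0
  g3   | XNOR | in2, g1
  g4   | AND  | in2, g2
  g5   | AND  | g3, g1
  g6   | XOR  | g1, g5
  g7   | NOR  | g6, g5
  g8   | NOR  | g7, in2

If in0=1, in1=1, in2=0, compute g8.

g1 = 1 XNOR 1 = 1
g3 = 0 XNOR 1 = 0
g5 = 0 AND 1 = 0
g6 = 1 XOR 0 = 1
g7 = 1 NOR 0 = 0
g8 = 0 NOR 0 = 1

1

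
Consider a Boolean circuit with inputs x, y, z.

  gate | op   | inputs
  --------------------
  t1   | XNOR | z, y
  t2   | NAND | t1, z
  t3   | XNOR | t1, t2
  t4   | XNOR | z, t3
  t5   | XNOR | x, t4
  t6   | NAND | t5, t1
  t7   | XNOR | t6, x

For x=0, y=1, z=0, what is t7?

0

t1 = 0 XNOR 1 = 0
t2 = 0 NAND 0 = 1
t3 = 0 XNOR 1 = 0
t4 = 0 XNOR 0 = 1
t5 = 0 XNOR 1 = 0
t6 = 0 NAND 0 = 1
t7 = 1 XNOR 0 = 0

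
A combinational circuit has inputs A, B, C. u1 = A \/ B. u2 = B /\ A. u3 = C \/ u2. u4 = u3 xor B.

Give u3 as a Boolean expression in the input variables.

u2 = B /\ A
u3 = C \/ u2 = C \/ (B /\ A)

C \/ (B /\ A)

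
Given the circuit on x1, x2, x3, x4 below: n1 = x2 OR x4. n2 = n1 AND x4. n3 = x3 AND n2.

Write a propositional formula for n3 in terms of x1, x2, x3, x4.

n1 = x2 OR x4
n2 = n1 AND x4 = (x2 OR x4) AND x4
n3 = x3 AND n2 = x3 AND ((x2 OR x4) AND x4)

x3 AND ((x2 OR x4) AND x4)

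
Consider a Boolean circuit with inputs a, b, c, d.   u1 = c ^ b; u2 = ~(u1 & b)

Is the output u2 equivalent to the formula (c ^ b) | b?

No

u1 = c ^ b
u2 = ~(u1 & b) = ~((c ^ b) & b)
At a=0, b=0, c=0, d=0: circuit gives 1, formula gives 0.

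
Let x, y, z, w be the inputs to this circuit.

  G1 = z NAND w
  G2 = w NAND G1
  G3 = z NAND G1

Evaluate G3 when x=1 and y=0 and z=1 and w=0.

0

G1 = 1 NAND 0 = 1
G3 = 1 NAND 1 = 0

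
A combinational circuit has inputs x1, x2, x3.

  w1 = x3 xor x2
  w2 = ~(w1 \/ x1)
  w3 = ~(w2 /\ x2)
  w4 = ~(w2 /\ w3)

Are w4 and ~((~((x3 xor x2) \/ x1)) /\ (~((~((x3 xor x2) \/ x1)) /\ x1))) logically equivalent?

w1 = x3 xor x2
w2 = ~(w1 \/ x1) = ~((x3 xor x2) \/ x1)
w3 = ~(w2 /\ x2) = ~((~((x3 xor x2) \/ x1)) /\ x2)
w4 = ~(w2 /\ w3) = ~((~((x3 xor x2) \/ x1)) /\ (~((~((x3 xor x2) \/ x1)) /\ x2)))
At x1=0, x2=1, x3=1: circuit gives 1, formula gives 0.

No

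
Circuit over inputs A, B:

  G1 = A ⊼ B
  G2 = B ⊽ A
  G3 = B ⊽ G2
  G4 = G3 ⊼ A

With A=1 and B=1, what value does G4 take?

G2 = 1 ⊽ 1 = 0
G3 = 1 ⊽ 0 = 0
G4 = 0 ⊼ 1 = 1

1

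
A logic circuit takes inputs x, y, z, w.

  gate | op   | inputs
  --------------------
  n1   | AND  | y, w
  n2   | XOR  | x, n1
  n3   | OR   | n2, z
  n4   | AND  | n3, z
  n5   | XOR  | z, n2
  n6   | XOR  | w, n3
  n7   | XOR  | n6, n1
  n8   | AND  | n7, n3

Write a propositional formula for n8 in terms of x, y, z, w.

((w XOR ((x XOR (y AND w)) OR z)) XOR (y AND w)) AND ((x XOR (y AND w)) OR z)

n1 = y AND w
n2 = x XOR n1 = x XOR (y AND w)
n3 = n2 OR z = (x XOR (y AND w)) OR z
n6 = w XOR n3 = w XOR ((x XOR (y AND w)) OR z)
n7 = n6 XOR n1 = (w XOR ((x XOR (y AND w)) OR z)) XOR (y AND w)
n8 = n7 AND n3 = ((w XOR ((x XOR (y AND w)) OR z)) XOR (y AND w)) AND ((x XOR (y AND w)) OR z)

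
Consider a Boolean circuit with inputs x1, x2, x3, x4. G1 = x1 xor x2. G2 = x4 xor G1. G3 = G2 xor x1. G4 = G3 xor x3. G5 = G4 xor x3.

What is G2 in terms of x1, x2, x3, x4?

x4 xor (x1 xor x2)

G1 = x1 xor x2
G2 = x4 xor G1 = x4 xor (x1 xor x2)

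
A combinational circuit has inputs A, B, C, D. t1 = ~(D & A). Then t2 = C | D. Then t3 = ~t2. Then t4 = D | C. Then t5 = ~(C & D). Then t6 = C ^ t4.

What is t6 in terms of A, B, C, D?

t4 = D | C
t6 = C ^ t4 = C ^ (D | C)

C ^ (D | C)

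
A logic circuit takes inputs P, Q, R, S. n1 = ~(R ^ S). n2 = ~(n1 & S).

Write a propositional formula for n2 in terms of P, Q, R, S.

n1 = ~(R ^ S)
n2 = ~(n1 & S) = ~((~(R ^ S)) & S)

~((~(R ^ S)) & S)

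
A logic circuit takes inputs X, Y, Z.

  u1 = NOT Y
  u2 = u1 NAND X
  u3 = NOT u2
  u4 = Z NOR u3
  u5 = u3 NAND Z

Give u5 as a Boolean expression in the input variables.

u1 = NOT Y
u2 = u1 NAND X = NOT Y NAND X
u3 = NOT u2 = NOT (NOT Y NAND X)
u5 = u3 NAND Z = NOT (NOT Y NAND X) NAND Z

NOT (NOT Y NAND X) NAND Z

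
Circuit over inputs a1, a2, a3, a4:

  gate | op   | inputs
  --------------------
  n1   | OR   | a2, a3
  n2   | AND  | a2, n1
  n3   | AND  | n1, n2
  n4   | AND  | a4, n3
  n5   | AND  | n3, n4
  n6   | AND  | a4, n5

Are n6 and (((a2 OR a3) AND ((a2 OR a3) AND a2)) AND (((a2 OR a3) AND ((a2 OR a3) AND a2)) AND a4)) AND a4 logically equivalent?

n1 = a2 OR a3
n2 = a2 AND n1 = a2 AND (a2 OR a3)
n3 = n1 AND n2 = (a2 OR a3) AND (a2 AND (a2 OR a3))
n4 = a4 AND n3 = a4 AND ((a2 OR a3) AND (a2 AND (a2 OR a3)))
n5 = n3 AND n4 = ((a2 OR a3) AND (a2 AND (a2 OR a3))) AND (a4 AND ((a2 OR a3) AND (a2 AND (a2 OR a3))))
n6 = a4 AND n5 = a4 AND (((a2 OR a3) AND (a2 AND (a2 OR a3))) AND (a4 AND ((a2 OR a3) AND (a2 AND (a2 OR a3)))))
At a1=0, a2=0, a3=0, a4=0: circuit gives 0, formula gives 0.
At a1=0, a2=1, a3=0, a4=1: circuit gives 1, formula gives 1.
Agrees on all 16 inputs.

Yes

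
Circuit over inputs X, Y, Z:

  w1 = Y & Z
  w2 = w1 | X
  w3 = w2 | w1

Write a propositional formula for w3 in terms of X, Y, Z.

((Y & Z) | X) | (Y & Z)

w1 = Y & Z
w2 = w1 | X = (Y & Z) | X
w3 = w2 | w1 = ((Y & Z) | X) | (Y & Z)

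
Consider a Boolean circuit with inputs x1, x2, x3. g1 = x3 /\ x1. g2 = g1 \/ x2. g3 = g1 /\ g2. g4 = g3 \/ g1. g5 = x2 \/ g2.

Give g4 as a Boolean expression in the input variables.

((x3 /\ x1) /\ ((x3 /\ x1) \/ x2)) \/ (x3 /\ x1)

g1 = x3 /\ x1
g2 = g1 \/ x2 = (x3 /\ x1) \/ x2
g3 = g1 /\ g2 = (x3 /\ x1) /\ ((x3 /\ x1) \/ x2)
g4 = g3 \/ g1 = ((x3 /\ x1) /\ ((x3 /\ x1) \/ x2)) \/ (x3 /\ x1)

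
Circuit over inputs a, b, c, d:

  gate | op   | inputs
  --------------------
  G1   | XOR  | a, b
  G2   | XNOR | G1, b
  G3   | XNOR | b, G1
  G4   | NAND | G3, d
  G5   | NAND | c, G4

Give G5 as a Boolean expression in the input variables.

G1 = a XOR b
G3 = b XNOR G1 = b XNOR (a XOR b)
G4 = G3 NAND d = (b XNOR (a XOR b)) NAND d
G5 = c NAND G4 = c NAND ((b XNOR (a XOR b)) NAND d)

c NAND ((b XNOR (a XOR b)) NAND d)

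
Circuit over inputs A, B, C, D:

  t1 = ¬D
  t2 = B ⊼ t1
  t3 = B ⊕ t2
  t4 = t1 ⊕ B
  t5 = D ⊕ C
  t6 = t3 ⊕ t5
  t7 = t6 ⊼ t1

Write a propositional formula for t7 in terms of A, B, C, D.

((B ⊕ (B ⊼ ¬D)) ⊕ (D ⊕ C)) ⊼ ¬D

t1 = ¬D
t2 = B ⊼ t1 = B ⊼ ¬D
t3 = B ⊕ t2 = B ⊕ (B ⊼ ¬D)
t5 = D ⊕ C
t6 = t3 ⊕ t5 = (B ⊕ (B ⊼ ¬D)) ⊕ (D ⊕ C)
t7 = t6 ⊼ t1 = ((B ⊕ (B ⊼ ¬D)) ⊕ (D ⊕ C)) ⊼ ¬D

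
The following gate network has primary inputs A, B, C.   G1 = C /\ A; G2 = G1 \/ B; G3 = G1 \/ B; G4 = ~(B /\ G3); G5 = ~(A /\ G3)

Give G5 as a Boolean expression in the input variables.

G1 = C /\ A
G3 = G1 \/ B = (C /\ A) \/ B
G5 = ~(A /\ G3) = ~(A /\ ((C /\ A) \/ B))

~(A /\ ((C /\ A) \/ B))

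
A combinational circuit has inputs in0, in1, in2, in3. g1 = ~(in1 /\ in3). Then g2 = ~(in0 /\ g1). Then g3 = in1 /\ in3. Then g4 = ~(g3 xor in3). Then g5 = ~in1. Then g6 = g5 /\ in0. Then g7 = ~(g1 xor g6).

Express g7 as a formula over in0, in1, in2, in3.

g1 = ~(in1 /\ in3)
g5 = ~in1
g6 = g5 /\ in0 = ~in1 /\ in0
g7 = ~(g1 xor g6) = ~((~(in1 /\ in3)) xor (~in1 /\ in0))

~((~(in1 /\ in3)) xor (~in1 /\ in0))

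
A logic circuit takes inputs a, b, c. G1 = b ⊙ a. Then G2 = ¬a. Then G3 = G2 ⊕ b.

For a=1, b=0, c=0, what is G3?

0

G2 = ¬1 = 0
G3 = 0 ⊕ 0 = 0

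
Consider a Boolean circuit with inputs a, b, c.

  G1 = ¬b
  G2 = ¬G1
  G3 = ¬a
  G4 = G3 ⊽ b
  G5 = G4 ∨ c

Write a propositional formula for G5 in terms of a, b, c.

G3 = ¬a
G4 = G3 ⊽ b = ¬a ⊽ b
G5 = G4 ∨ c = (¬a ⊽ b) ∨ c

(¬a ⊽ b) ∨ c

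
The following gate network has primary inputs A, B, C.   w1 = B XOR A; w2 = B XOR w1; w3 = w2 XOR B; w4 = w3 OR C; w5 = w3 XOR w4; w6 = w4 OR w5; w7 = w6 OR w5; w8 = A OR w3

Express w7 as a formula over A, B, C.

w1 = B XOR A
w2 = B XOR w1 = B XOR (B XOR A)
w3 = w2 XOR B = (B XOR (B XOR A)) XOR B
w4 = w3 OR C = ((B XOR (B XOR A)) XOR B) OR C
w5 = w3 XOR w4 = ((B XOR (B XOR A)) XOR B) XOR (((B XOR (B XOR A)) XOR B) OR C)
w6 = w4 OR w5 = (((B XOR (B XOR A)) XOR B) OR C) OR (((B XOR (B XOR A)) XOR B) XOR (((B XOR (B XOR A)) XOR B) OR C))
w7 = w6 OR w5 = ((((B XOR (B XOR A)) XOR B) OR C) OR (((B XOR (B XOR A)) XOR B) XOR (((B XOR (B XOR A)) XOR B) OR C))) OR (((B XOR (B XOR A)) XOR B) XOR (((B XOR (B XOR A)) XOR B) OR C))

((((B XOR (B XOR A)) XOR B) OR C) OR (((B XOR (B XOR A)) XOR B) XOR (((B XOR (B XOR A)) XOR B) OR C))) OR (((B XOR (B XOR A)) XOR B) XOR (((B XOR (B XOR A)) XOR B) OR C))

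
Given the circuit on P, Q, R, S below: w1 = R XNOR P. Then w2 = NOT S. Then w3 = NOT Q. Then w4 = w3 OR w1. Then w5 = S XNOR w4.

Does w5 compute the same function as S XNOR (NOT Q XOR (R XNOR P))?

w1 = R XNOR P
w3 = NOT Q
w4 = w3 OR w1 = NOT Q OR (R XNOR P)
w5 = S XNOR w4 = S XNOR (NOT Q OR (R XNOR P))
At P=0, Q=0, R=0, S=0: circuit gives 0, formula gives 1.

No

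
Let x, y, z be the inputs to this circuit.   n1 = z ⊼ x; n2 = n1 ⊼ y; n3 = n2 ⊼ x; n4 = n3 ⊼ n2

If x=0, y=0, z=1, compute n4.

0

n1 = 1 ⊼ 0 = 1
n2 = 1 ⊼ 0 = 1
n3 = 1 ⊼ 0 = 1
n4 = 1 ⊼ 1 = 0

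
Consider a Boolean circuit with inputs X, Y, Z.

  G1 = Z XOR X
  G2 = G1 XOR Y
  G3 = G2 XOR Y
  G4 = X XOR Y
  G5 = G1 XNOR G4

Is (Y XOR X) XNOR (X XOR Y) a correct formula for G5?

No

G1 = Z XOR X
G4 = X XOR Y
G5 = G1 XNOR G4 = (Z XOR X) XNOR (X XOR Y)
At X=0, Y=0, Z=1: circuit gives 0, formula gives 1.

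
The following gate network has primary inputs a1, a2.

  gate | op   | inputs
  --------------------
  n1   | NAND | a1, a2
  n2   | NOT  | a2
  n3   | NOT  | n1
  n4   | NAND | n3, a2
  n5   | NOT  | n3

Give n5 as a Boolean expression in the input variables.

n1 = a1 NAND a2
n3 = NOT n1 = NOT (a1 NAND a2)
n5 = NOT n3 = NOT NOT (a1 NAND a2)

NOT NOT (a1 NAND a2)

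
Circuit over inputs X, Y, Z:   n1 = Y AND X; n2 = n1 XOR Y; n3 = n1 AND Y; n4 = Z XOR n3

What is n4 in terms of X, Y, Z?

Z XOR ((Y AND X) AND Y)

n1 = Y AND X
n3 = n1 AND Y = (Y AND X) AND Y
n4 = Z XOR n3 = Z XOR ((Y AND X) AND Y)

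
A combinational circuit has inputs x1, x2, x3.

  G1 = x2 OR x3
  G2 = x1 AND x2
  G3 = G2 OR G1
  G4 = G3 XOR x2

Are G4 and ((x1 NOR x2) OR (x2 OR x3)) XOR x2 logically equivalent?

G1 = x2 OR x3
G2 = x1 AND x2
G3 = G2 OR G1 = (x1 AND x2) OR (x2 OR x3)
G4 = G3 XOR x2 = ((x1 AND x2) OR (x2 OR x3)) XOR x2
At x1=0, x2=0, x3=0: circuit gives 0, formula gives 1.

No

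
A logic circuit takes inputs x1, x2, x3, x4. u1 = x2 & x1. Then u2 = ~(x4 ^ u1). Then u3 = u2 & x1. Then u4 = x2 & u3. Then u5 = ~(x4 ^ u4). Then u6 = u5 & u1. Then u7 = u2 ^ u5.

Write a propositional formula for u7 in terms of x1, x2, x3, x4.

u1 = x2 & x1
u2 = ~(x4 ^ u1) = ~(x4 ^ (x2 & x1))
u3 = u2 & x1 = (~(x4 ^ (x2 & x1))) & x1
u4 = x2 & u3 = x2 & ((~(x4 ^ (x2 & x1))) & x1)
u5 = ~(x4 ^ u4) = ~(x4 ^ (x2 & ((~(x4 ^ (x2 & x1))) & x1)))
u7 = u2 ^ u5 = (~(x4 ^ (x2 & x1))) ^ (~(x4 ^ (x2 & ((~(x4 ^ (x2 & x1))) & x1))))

(~(x4 ^ (x2 & x1))) ^ (~(x4 ^ (x2 & ((~(x4 ^ (x2 & x1))) & x1))))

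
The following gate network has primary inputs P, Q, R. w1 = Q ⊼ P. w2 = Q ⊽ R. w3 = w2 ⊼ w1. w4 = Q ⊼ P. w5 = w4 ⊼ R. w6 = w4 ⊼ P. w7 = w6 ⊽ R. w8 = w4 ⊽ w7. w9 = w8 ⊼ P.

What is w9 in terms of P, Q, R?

((Q ⊼ P) ⊽ (((Q ⊼ P) ⊼ P) ⊽ R)) ⊼ P

w4 = Q ⊼ P
w6 = w4 ⊼ P = (Q ⊼ P) ⊼ P
w7 = w6 ⊽ R = ((Q ⊼ P) ⊼ P) ⊽ R
w8 = w4 ⊽ w7 = (Q ⊼ P) ⊽ (((Q ⊼ P) ⊼ P) ⊽ R)
w9 = w8 ⊼ P = ((Q ⊼ P) ⊽ (((Q ⊼ P) ⊼ P) ⊽ R)) ⊼ P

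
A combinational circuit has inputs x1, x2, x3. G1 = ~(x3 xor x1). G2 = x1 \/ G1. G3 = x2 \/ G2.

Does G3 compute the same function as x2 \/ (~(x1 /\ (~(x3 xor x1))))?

No

G1 = ~(x3 xor x1)
G2 = x1 \/ G1 = x1 \/ (~(x3 xor x1))
G3 = x2 \/ G2 = x2 \/ (x1 \/ (~(x3 xor x1)))
At x1=0, x2=0, x3=1: circuit gives 0, formula gives 1.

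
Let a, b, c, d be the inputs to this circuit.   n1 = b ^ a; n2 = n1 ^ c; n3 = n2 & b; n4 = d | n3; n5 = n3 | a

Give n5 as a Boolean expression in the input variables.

(((b ^ a) ^ c) & b) | a

n1 = b ^ a
n2 = n1 ^ c = (b ^ a) ^ c
n3 = n2 & b = ((b ^ a) ^ c) & b
n5 = n3 | a = (((b ^ a) ^ c) & b) | a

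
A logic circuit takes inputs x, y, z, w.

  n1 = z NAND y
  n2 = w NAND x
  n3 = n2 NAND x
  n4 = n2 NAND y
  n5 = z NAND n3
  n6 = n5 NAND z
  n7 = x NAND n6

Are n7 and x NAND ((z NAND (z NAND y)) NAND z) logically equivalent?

n2 = w NAND x
n3 = n2 NAND x = (w NAND x) NAND x
n5 = z NAND n3 = z NAND ((w NAND x) NAND x)
n6 = n5 NAND z = (z NAND ((w NAND x) NAND x)) NAND z
n7 = x NAND n6 = x NAND ((z NAND ((w NAND x) NAND x)) NAND z)
At x=1, y=0, z=1, w=0: circuit gives 1, formula gives 0.

No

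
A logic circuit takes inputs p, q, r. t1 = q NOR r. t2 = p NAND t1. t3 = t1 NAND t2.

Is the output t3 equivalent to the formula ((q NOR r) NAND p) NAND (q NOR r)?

Yes

t1 = q NOR r
t2 = p NAND t1 = p NAND (q NOR r)
t3 = t1 NAND t2 = (q NOR r) NAND (p NAND (q NOR r))
At p=0, q=0, r=0: circuit gives 0, formula gives 0.
At p=0, q=0, r=1: circuit gives 1, formula gives 1.
Agrees on all 8 inputs.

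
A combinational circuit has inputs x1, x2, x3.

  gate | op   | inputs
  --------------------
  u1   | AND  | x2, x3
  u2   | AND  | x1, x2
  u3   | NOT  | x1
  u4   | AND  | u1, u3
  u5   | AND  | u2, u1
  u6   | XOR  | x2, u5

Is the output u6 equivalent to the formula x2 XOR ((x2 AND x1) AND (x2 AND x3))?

u1 = x2 AND x3
u2 = x1 AND x2
u5 = u2 AND u1 = (x1 AND x2) AND (x2 AND x3)
u6 = x2 XOR u5 = x2 XOR ((x1 AND x2) AND (x2 AND x3))
At x1=0, x2=0, x3=0: circuit gives 0, formula gives 0.
At x1=0, x2=1, x3=0: circuit gives 1, formula gives 1.
Agrees on all 8 inputs.

Yes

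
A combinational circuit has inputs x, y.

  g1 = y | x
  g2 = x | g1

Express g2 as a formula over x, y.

x | (y | x)

g1 = y | x
g2 = x | g1 = x | (y | x)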